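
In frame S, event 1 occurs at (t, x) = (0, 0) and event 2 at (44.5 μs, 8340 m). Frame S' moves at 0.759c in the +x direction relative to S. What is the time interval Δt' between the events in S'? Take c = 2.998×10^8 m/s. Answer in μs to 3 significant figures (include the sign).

Δt' ≈ 35.9 μs

γ = 1/√(1 − 0.759²) = 1.5359
Δt' = γ(Δt − vΔx/c²) = 1.5359 × (44.5 μs − 0.759×8340 m / (2.998×10^8 m/s))
= 1.5359 × (23.386 μs) = 35.9 μs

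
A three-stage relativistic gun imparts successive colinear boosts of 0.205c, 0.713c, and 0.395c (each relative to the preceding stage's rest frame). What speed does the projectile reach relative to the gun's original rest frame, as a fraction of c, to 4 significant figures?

u ≈ 0.9085c

Compose boost 2: (0.713 + 0.205)/(1 + 0.713×0.205) = 0.9180/1.14616 = 0.800932
Compose boost 3: (0.395 + 0.800932)/(1 + 0.395×0.800932) = 1.19593/1.31637 = 0.9085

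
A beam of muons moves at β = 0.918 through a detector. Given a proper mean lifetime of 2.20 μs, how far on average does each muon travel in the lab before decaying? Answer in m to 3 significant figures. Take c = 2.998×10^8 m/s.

d ≈ 1530 m

γ = 1/√(1 − 0.918²) = 2.5216
Dilated lifetime: Δt = γτ₀ = 2.5216 × 2.20 μs = 5.5474 μs
d = vΔt = 0.918c × 5.5474 μs = 2.7522×10^8 m/s × 5.5474×10^-6 s = 1530 m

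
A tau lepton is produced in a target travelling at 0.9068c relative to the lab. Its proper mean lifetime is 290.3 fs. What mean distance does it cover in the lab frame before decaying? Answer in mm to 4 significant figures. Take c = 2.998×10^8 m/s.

γ = 1/√(1 − 0.9068²) = 2.37214
Dilated lifetime: Δt = γτ₀ = 2.37214 × 290.3 fs = 688.631 fs
d = vΔt = 0.9068c × 688.631 fs = 2.71859×10^8 m/s × 6.88631×10^-13 s = 0.1872 mm

d ≈ 0.1872 mm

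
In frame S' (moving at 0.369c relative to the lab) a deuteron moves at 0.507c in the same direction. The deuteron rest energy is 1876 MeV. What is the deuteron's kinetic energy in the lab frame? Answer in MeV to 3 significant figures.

u_lab = (0.507 + 0.369)/(1 + 0.507×0.369) = 0.737943
γ = 1/√(1 − 0.737943²) = 1.4818
K = (γ − 1)m₀c² = (1.4818 − 1) × 1876 = 0.48178 × 1876 = 904 MeV

K ≈ 904 MeV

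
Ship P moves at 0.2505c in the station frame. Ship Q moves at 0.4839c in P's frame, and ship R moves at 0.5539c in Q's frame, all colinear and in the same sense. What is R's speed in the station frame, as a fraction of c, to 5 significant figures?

Compose boost 2: (0.4839 + 0.2505)/(1 + 0.4839×0.2505) = 0.73440/1.121217 = 0.6550026
Compose boost 3: (0.5539 + 0.6550026)/(1 + 0.5539×0.6550026) = 1.208903/1.362806 = 0.88707

u ≈ 0.88707c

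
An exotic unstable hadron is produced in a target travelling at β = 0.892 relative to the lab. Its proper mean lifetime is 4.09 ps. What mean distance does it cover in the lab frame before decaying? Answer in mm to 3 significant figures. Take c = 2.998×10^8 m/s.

γ = 1/√(1 − 0.892²) = 2.2122
Dilated lifetime: Δt = γτ₀ = 2.2122 × 4.09 ps = 9.0480 ps
d = vΔt = 0.892c × 9.0480 ps = 2.6742×10^8 m/s × 9.0480×10^-12 s = 2.42 mm

d ≈ 2.42 mm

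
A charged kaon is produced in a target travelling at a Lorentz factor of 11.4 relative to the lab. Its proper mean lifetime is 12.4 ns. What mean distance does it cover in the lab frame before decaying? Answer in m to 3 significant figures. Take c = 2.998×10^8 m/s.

β = √(1 − 1/γ²) = √(1 − 1/11.4²) = 0.99615
Dilated lifetime: Δt = γτ₀ = 11.4 × 12.4 ns = 141.36 ns
d = vΔt = 0.99615c × 141.36 ns = 2.9864×10^8 m/s × 1.4136×10^-7 s = 42.2 m

d ≈ 42.2 m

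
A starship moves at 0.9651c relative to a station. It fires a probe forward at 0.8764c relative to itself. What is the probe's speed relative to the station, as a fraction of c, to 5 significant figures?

u ≈ 0.99766c

Relativistic velocity addition: u = (u' + v)/(1 + u'v/c²)
= (0.8764 + 0.9651)/(1 + 0.8764×0.9651) = 1.8415/1.845814 = 0.99766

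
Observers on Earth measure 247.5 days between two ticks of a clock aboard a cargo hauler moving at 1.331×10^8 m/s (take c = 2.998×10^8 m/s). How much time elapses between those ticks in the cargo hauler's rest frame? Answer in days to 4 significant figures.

τ₀ ≈ 221.8 days

β = v/c = 1.331×10^8 / 2.998×10^8 = 0.443963
γ = 1/√(1 − 0.443963²) = 1.11602
Proper time: τ₀ = Δt/γ = 247.5/1.11602 = 221.8 days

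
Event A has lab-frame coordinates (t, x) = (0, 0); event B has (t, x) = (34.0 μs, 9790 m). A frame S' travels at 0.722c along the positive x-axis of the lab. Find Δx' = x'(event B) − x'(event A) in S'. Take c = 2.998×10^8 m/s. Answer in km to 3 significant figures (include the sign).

Δx' ≈ 3.51 km

γ = 1/√(1 − 0.722²) = 1.4453
Δx' = γ(Δx − vΔt) = 1.4453 × (9790 m − 0.722×(2.998×10^8 m/s)×34.0×10^-6 s)
= 1.4453 × (2430.5 m) = 3.51 km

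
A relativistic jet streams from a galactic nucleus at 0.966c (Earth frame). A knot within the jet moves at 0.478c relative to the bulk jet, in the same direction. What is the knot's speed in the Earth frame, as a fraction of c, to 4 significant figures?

Relativistic velocity addition: u = (u' + v)/(1 + u'v/c²)
= (0.478 + 0.966)/(1 + 0.478×0.966) = 1.444/1.46175 = 0.9879

u ≈ 0.9879c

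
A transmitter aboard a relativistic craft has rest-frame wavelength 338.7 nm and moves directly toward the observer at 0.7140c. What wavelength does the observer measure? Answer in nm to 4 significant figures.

Relativistic Doppler: λ_obs = λ_src √((1−β)/(1+β))
= 338.7 × √(0.286000/1.71400) = 338.7 × 0.408486 = 138.4 nm

λ_obs ≈ 138.4 nm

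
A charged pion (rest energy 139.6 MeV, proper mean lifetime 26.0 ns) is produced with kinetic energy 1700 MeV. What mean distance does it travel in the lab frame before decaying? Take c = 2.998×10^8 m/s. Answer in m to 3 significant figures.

γ = 1 + K/(m₀c²) = 1 + 1700/139.6 = 13.178
β = √(1 − 1/γ²) = 0.99712
Dilated lifetime: γτ₀ = 13.178 × 26.0 ns = 342.62 ns
d = βc·γτ₀ = 0.99712 × (2.998×10^8 m/s) × 3.4262×10^-7 s = 102 m

d ≈ 102 m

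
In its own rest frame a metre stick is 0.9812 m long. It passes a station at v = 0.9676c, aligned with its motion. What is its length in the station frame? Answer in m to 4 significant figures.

γ = 1/√(1 − 0.9676²) = 3.96058
Length contraction: L = L₀/γ = 0.9812/3.96058 = 0.2477 m

L ≈ 0.2477 m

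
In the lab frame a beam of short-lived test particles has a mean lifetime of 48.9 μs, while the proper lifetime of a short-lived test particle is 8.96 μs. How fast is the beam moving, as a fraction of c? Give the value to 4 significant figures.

γ = Δt/τ₀ = 48.9/8.96 = 5.45759
β = √(1 − 1/γ²) = √(1 − 1/5.45759²) = 0.9831

β ≈ 0.9831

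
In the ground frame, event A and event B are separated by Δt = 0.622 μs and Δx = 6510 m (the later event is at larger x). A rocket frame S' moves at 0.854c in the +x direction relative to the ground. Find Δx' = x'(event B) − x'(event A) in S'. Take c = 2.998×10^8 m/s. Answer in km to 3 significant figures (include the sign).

γ = 1/√(1 − 0.854²) = 1.9221
Δx' = γ(Δx − vΔt) = 1.9221 × (6510 m − 0.854×(2.998×10^8 m/s)×0.622×10^-6 s)
= 1.9221 × (6350.7 m) = 12.2 km

Δx' ≈ 12.2 km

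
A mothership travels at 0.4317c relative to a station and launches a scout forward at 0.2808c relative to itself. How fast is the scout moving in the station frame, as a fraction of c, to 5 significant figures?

Compose boost 2: (0.2808 + 0.4317)/(1 + 0.2808×0.4317) = 0.71250/1.121221 = 0.63547

u ≈ 0.63547c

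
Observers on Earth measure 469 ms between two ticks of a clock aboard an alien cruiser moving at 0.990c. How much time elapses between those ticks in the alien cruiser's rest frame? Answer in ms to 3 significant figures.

γ = 1/√(1 − 0.990²) = 7.0888
Proper time: τ₀ = Δt/γ = 469/7.0888 = 66.2 ms

τ₀ ≈ 66.2 ms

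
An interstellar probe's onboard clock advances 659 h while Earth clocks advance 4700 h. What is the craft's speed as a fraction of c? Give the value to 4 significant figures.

γ = Δt/τ₀ = 4700/659 = 7.13202
β = √(1 − 1/γ²) = √(1 − 1/7.13202²) = 0.9901

β ≈ 0.9901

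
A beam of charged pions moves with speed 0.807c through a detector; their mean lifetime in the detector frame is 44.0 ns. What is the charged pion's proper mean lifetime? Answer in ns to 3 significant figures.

γ = 1/√(1 − 0.807²) = 1.6933
Proper time: τ₀ = Δt/γ = 44.0/1.6933 = 26.0 ns

τ₀ ≈ 26.0 ns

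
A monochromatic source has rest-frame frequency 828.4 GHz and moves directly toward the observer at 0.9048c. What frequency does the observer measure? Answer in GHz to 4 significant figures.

Relativistic Doppler: f_obs = f_src √((1+β)/(1−β))
= 828.4 × √(1.90480/0.0952000) = 828.4 × 4.47308 = 3705 GHz

f_obs ≈ 3705 GHz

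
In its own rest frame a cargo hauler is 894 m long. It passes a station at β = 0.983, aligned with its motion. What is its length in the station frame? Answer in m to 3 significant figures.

L ≈ 164 m

γ = 1/√(1 − 0.983²) = 5.4465
Length contraction: L = L₀/γ = 894/5.4465 = 164 m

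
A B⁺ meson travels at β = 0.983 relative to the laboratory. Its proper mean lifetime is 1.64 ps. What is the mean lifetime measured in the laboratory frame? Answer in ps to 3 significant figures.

γ = 1/√(1 − 0.983²) = 5.4465
Time dilation: Δt = γτ₀ = 5.4465 × 1.64 ps = 8.93 ps

Δt ≈ 8.93 ps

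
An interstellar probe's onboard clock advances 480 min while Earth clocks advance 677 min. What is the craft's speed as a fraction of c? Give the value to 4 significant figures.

β ≈ 0.7052

γ = Δt/τ₀ = 677/480 = 1.41042
β = √(1 − 1/γ²) = √(1 − 1/1.41042²) = 0.7052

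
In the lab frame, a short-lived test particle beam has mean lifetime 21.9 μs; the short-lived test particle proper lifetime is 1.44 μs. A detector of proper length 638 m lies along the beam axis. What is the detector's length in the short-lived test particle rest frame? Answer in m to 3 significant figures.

L ≈ 42.0 m

Time dilation ⇒ γ = Δt/τ₀ = 21.9/1.44 = 15.208
Length contraction: L = L₀/γ = 638/15.208 = 42.0 m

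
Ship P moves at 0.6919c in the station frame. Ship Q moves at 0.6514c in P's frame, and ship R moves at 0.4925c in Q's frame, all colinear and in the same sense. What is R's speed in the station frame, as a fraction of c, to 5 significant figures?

Compose boost 2: (0.6514 + 0.6919)/(1 + 0.6514×0.6919) = 1.3433/1.450704 = 0.9259644
Compose boost 3: (0.4925 + 0.9259644)/(1 + 0.4925×0.9259644) = 1.418464/1.456037 = 0.97419

u ≈ 0.97419c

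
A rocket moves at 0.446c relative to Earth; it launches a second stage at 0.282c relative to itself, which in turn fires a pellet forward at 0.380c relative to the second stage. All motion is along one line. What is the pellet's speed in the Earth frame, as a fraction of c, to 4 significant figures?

Compose boost 2: (0.282 + 0.446)/(1 + 0.282×0.446) = 0.7280/1.12577 = 0.646667
Compose boost 3: (0.380 + 0.646667)/(1 + 0.380×0.646667) = 1.02667/1.24573 = 0.8241

u ≈ 0.8241c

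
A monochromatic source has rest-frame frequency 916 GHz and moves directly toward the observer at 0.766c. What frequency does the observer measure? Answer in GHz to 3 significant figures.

f_obs ≈ 2520 GHz

Relativistic Doppler: f_obs = f_src √((1+β)/(1−β))
= 916 × √(1.7660/0.23400) = 916 × 2.7472 = 2520 GHz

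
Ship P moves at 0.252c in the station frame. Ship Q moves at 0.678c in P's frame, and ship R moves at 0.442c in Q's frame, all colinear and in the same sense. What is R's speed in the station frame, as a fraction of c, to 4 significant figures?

Compose boost 2: (0.678 + 0.252)/(1 + 0.678×0.252) = 0.9300/1.17086 = 0.794291
Compose boost 3: (0.442 + 0.794291)/(1 + 0.442×0.794291) = 1.23629/1.35108 = 0.9150

u ≈ 0.9150c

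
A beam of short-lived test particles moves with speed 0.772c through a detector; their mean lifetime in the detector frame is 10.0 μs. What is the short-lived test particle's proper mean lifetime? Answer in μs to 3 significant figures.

γ = 1/√(1 − 0.772²) = 1.5733
Proper time: τ₀ = Δt/γ = 10.0/1.5733 = 6.36 μs

τ₀ ≈ 6.36 μs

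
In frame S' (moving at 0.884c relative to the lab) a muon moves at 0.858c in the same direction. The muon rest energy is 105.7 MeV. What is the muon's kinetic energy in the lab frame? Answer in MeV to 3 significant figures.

K ≈ 668 MeV

u_lab = (0.858 + 0.884)/(1 + 0.858×0.884) = 0.990633
γ = 1/√(1 − 0.990633²) = 7.3232
K = (γ − 1)m₀c² = (7.3232 − 1) × 105.7 = 6.3232 × 105.7 = 668 MeV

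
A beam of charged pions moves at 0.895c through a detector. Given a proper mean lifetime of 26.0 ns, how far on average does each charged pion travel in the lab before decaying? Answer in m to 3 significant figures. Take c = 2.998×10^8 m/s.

γ = 1/√(1 − 0.895²) = 2.2418
Dilated lifetime: Δt = γτ₀ = 2.2418 × 26.0 ns = 58.287 ns
d = vΔt = 0.895c × 58.287 ns = 2.6832×10^8 m/s × 5.8287×10^-8 s = 15.6 m

d ≈ 15.6 m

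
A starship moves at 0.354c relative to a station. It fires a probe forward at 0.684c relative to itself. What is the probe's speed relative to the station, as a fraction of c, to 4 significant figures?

u ≈ 0.8357c

Relativistic velocity addition: u = (u' + v)/(1 + u'v/c²)
= (0.684 + 0.354)/(1 + 0.684×0.354) = 1.038/1.24214 = 0.8357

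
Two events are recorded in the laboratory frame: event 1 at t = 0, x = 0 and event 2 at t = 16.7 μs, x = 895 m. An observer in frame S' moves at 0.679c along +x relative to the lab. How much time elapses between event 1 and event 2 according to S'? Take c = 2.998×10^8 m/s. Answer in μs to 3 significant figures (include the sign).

γ = 1/√(1 − 0.679²) = 1.3621
Δt' = γ(Δt − vΔx/c²) = 1.3621 × (16.7 μs − 0.679×895 m / (2.998×10^8 m/s))
= 1.3621 × (14.673 μs) = 20.0 μs

Δt' ≈ 20.0 μs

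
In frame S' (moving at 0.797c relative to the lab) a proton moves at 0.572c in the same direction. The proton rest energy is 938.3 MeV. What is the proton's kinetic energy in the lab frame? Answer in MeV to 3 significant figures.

K ≈ 1820 MeV

u_lab = (0.572 + 0.797)/(1 + 0.572×0.797) = 0.940322
γ = 1/√(1 − 0.940322²) = 2.9387
K = (γ − 1)m₀c² = (2.9387 − 1) × 938.3 = 1.9387 × 938.3 = 1820 MeV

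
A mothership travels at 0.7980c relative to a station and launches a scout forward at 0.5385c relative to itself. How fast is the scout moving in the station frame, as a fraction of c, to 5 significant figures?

Compose boost 2: (0.5385 + 0.7980)/(1 + 0.5385×0.7980) = 1.3365/1.429723 = 0.93480

u ≈ 0.93480c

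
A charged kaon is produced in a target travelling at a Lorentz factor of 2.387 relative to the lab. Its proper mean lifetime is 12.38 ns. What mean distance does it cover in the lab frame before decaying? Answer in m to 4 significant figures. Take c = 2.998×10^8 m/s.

β = √(1 − 1/γ²) = √(1 − 1/2.387²) = 0.908016
Dilated lifetime: Δt = γτ₀ = 2.387 × 12.38 ns = 29.5511 ns
d = vΔt = 0.908016c × 29.5511 ns = 2.72223×10^8 m/s × 2.95511×10^-8 s = 8.044 m

d ≈ 8.044 m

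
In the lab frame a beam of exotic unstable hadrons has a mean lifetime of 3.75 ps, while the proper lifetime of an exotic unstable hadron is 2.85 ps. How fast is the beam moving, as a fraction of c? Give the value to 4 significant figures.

β ≈ 0.6499

γ = Δt/τ₀ = 3.75/2.85 = 1.31579
β = √(1 − 1/γ²) = √(1 − 1/1.31579²) = 0.6499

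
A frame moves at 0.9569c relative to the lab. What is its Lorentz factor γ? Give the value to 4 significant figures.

γ ≈ 3.443

γ = 1/√(1 − β²) = 1/√(1 − 0.9569²) = 1/√(0.0843424) = 3.443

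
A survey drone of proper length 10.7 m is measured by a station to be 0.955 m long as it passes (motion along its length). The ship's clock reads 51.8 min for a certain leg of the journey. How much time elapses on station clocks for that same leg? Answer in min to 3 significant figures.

Length contraction ⇒ γ = L₀/L = 10.7/0.955 = 11.204
Time dilation: Δt = γτ₀ = 11.204 × 51.8 min = 580 min

Δt ≈ 580 min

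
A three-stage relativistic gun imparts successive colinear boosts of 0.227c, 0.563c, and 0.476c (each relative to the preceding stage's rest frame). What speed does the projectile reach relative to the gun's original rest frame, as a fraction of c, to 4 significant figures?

Compose boost 2: (0.563 + 0.227)/(1 + 0.563×0.227) = 0.7900/1.12780 = 0.700478
Compose boost 3: (0.476 + 0.700478)/(1 + 0.476×0.700478) = 1.17648/1.33343 = 0.8823

u ≈ 0.8823c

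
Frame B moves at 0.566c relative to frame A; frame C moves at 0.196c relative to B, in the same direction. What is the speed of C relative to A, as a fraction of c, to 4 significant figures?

u ≈ 0.6859c

Compose boost 2: (0.196 + 0.566)/(1 + 0.196×0.566) = 0.7620/1.11094 = 0.6859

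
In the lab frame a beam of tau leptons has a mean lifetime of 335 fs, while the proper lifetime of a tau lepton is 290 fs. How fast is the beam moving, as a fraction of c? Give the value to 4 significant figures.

γ = Δt/τ₀ = 335/290 = 1.15517
β = √(1 − 1/γ²) = √(1 − 1/1.15517²) = 0.5006

β ≈ 0.5006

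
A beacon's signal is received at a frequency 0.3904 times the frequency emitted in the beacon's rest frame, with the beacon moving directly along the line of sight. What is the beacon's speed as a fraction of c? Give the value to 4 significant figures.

β ≈ 0.7355

f_obs/f_src = √((1−β)/(1+β)) = 0.3904  ⇒  (1−β)/(1+β) = 0.152412
β = |1 − D²|/(1 + D²) = |1 − 0.152412|/(1 + 0.152412) = 0.7355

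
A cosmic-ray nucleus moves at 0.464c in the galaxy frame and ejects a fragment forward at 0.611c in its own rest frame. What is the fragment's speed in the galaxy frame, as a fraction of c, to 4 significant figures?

Compose boost 2: (0.611 + 0.464)/(1 + 0.611×0.464) = 1.075/1.28350 = 0.8376

u ≈ 0.8376c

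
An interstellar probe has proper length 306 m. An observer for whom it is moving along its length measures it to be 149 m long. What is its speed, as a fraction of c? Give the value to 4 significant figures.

γ = L₀/L = 306/149 = 2.05369
β = √(1 − 1/γ²) = 0.8734

β ≈ 0.8734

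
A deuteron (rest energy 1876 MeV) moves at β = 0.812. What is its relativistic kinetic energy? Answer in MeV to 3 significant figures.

K ≈ 1340 MeV

γ = 1/√(1 − 0.812²) = 1.7133
K = (γ − 1)m₀c² = (1.7133 − 1) × 1876 MeV = 0.71333 × 1876 MeV = 1340 MeV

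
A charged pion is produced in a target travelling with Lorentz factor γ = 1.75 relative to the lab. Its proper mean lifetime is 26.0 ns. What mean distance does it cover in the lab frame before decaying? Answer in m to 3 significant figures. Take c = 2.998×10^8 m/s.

d ≈ 11.2 m

β = √(1 − 1/γ²) = √(1 − 1/1.75²) = 0.82065
Dilated lifetime: Δt = γτ₀ = 1.75 × 26.0 ns = 45.500 ns
d = vΔt = 0.82065c × 45.500 ns = 2.4603×10^8 m/s × 4.5500×10^-8 s = 11.2 m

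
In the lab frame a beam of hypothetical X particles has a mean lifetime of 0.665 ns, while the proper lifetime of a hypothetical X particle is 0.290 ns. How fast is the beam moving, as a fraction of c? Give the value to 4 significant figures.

γ = Δt/τ₀ = 0.665/0.290 = 2.29310
β = √(1 − 1/γ²) = √(1 − 1/2.29310²) = 0.8999

β ≈ 0.8999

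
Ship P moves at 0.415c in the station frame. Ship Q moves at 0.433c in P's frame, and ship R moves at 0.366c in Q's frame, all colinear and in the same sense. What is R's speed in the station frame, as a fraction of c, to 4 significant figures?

u ≈ 0.8589c

Compose boost 2: (0.433 + 0.415)/(1 + 0.433×0.415) = 0.8480/1.17969 = 0.718830
Compose boost 3: (0.366 + 0.718830)/(1 + 0.366×0.718830) = 1.08483/1.26309 = 0.8589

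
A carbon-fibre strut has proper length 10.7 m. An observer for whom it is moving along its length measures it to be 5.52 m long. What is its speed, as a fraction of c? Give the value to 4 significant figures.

γ = L₀/L = 10.7/5.52 = 1.93841
β = √(1 − 1/γ²) = 0.8567

β ≈ 0.8567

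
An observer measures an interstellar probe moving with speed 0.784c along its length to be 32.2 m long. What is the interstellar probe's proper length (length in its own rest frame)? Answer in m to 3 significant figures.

L₀ ≈ 51.9 m

γ = 1/√(1 − 0.784²) = 1.6109
L₀ = γL = 1.6109 × 32.2 = 51.9 m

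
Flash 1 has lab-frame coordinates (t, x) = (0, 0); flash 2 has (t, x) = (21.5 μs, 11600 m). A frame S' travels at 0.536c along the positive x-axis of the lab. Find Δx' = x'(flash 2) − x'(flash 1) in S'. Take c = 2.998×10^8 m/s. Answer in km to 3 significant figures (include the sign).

Δx' ≈ 9.65 km

γ = 1/√(1 − 0.536²) = 1.1845
Δx' = γ(Δx − vΔt) = 1.1845 × (11600 m − 0.536×(2.998×10^8 m/s)×21.5×10^-6 s)
= 1.1845 × (8145.1 m) = 9.65 km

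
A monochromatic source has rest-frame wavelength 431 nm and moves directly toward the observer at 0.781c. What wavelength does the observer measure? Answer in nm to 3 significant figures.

Relativistic Doppler: λ_obs = λ_src √((1−β)/(1+β))
= 431 × √(0.21900/1.7810) = 431 × 0.35066 = 151 nm

λ_obs ≈ 151 nm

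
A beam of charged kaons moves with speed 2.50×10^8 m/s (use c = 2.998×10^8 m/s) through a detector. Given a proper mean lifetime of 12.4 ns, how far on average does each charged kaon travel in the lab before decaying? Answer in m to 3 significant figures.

d ≈ 5.62 m

β = v/c = 2.50×10^8 / 2.998×10^8 = 0.83389
γ = 1/√(1 − 0.83389²) = 1.8118
Dilated lifetime: Δt = γτ₀ = 1.8118 × 12.4 ns = 22.467 ns
d = vΔt = 0.83389c × 22.467 ns = 2.5000×10^8 m/s × 2.2467×10^-8 s = 5.62 m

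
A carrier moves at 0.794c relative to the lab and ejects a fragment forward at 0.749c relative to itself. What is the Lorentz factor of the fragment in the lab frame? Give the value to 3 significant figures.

u_lab = (0.749 + 0.794)/(1 + 0.749×0.794) = 1.543/1.59471 = 0.967576
γ = 1/√(1 − 0.967576²) = 3.96

γ ≈ 3.96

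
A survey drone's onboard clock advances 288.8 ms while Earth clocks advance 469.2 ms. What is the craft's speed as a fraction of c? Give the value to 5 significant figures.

β ≈ 0.78812

γ = Δt/τ₀ = 469.2/288.8 = 1.624654
β = √(1 − 1/γ²) = √(1 − 1/1.624654²) = 0.78812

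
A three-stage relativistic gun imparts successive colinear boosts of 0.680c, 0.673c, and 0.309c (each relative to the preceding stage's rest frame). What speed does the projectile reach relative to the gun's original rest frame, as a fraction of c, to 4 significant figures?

u ≈ 0.9615c

Compose boost 2: (0.673 + 0.680)/(1 + 0.673×0.680) = 1.353/1.45764 = 0.928213
Compose boost 3: (0.309 + 0.928213)/(1 + 0.309×0.928213) = 1.23721/1.28682 = 0.9615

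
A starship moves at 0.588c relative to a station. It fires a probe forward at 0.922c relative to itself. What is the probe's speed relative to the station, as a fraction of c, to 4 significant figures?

Relativistic velocity addition: u = (u' + v)/(1 + u'v/c²)
= (0.922 + 0.588)/(1 + 0.922×0.588) = 1.510/1.54214 = 0.9792

u ≈ 0.9792c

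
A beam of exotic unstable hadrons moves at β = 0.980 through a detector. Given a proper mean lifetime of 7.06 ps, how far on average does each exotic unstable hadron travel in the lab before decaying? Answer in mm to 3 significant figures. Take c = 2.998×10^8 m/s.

γ = 1/√(1 − 0.980²) = 5.0252
Dilated lifetime: Δt = γτ₀ = 5.0252 × 7.06 ps = 35.478 ps
d = vΔt = 0.980c × 35.478 ps = 2.9380×10^8 m/s × 3.5478×10^-11 s = 10.4 mm

d ≈ 10.4 mm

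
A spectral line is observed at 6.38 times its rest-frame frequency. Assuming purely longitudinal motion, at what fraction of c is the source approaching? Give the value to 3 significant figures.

f_obs/f_src = √((1+β)/(1−β)) = 6.38  ⇒  (1+β)/(1−β) = 40.704
β = |1 − D²|/(1 + D²) = |1 − 40.704|/(1 + 40.704) = 0.952

β ≈ 0.952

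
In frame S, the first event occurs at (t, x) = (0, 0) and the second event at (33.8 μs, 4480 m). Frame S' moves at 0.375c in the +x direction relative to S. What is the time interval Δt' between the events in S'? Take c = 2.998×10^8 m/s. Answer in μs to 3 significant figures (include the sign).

Δt' ≈ 30.4 μs

γ = 1/√(1 − 0.375²) = 1.0787
Δt' = γ(Δt − vΔx/c²) = 1.0787 × (33.8 μs − 0.375×4480 m / (2.998×10^8 m/s))
= 1.0787 × (28.196 μs) = 30.4 μs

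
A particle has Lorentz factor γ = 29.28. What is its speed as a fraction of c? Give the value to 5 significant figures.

β ≈ 0.99942

β = √(1 − 1/γ²) = √(1 − 1/29.28²) = √(0.9988336) = 0.99942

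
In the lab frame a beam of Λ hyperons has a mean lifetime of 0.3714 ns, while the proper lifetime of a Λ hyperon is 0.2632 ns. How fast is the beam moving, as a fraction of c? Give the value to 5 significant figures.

β ≈ 0.70554

γ = Δt/τ₀ = 0.3714/0.2632 = 1.411094
β = √(1 − 1/γ²) = √(1 − 1/1.411094²) = 0.70554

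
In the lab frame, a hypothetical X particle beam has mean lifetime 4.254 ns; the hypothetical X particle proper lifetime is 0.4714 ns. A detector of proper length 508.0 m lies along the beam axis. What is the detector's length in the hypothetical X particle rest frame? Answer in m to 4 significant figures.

Time dilation ⇒ γ = Δt/τ₀ = 4.254/0.4714 = 9.02418
Length contraction: L = L₀/γ = 508.0/9.02418 = 56.29 m

L ≈ 56.29 m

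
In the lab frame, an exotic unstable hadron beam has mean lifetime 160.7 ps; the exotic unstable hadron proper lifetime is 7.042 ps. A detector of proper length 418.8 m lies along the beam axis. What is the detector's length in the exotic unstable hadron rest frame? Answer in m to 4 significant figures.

Time dilation ⇒ γ = Δt/τ₀ = 160.7/7.042 = 22.8202
Length contraction: L = L₀/γ = 418.8/22.8202 = 18.35 m

L ≈ 18.35 m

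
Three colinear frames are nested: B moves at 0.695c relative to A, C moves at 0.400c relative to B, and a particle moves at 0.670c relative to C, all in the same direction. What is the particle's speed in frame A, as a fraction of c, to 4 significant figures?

Compose boost 2: (0.400 + 0.695)/(1 + 0.400×0.695) = 1.095/1.27800 = 0.856808
Compose boost 3: (0.670 + 0.856808)/(1 + 0.670×0.856808) = 1.52681/1.57406 = 0.9700

u ≈ 0.9700c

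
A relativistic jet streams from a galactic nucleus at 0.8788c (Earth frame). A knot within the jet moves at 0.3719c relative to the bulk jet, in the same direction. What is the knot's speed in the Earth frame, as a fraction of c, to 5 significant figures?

Relativistic velocity addition: u = (u' + v)/(1 + u'v/c²)
= (0.3719 + 0.8788)/(1 + 0.3719×0.8788) = 1.2507/1.326826 = 0.94263

u ≈ 0.94263c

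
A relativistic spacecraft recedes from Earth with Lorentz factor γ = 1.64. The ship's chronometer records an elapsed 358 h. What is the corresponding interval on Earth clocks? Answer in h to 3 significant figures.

Δt ≈ 587 h

γ = 1.64 (given)
Time dilation: Δt = γτ₀ = 1.64 × 358 h = 587 h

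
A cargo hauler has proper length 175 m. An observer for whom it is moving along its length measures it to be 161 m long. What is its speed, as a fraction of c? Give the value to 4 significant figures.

β ≈ 0.3919

γ = L₀/L = 175/161 = 1.08696
β = √(1 − 1/γ²) = 0.3919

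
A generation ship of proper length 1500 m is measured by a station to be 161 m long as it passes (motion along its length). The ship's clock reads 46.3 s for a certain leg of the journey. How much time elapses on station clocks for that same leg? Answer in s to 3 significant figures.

Length contraction ⇒ γ = L₀/L = 1500/161 = 9.3168
Time dilation: Δt = γτ₀ = 9.3168 × 46.3 s = 431 s

Δt ≈ 431 s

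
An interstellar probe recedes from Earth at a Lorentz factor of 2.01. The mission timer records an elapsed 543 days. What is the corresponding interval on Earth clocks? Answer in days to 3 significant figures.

γ = 2.01 (given)
Time dilation: Δt = γτ₀ = 2.01 × 543 days = 1090 days

Δt ≈ 1090 days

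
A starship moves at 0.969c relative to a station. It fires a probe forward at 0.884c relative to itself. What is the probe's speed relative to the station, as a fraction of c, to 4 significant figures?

u ≈ 0.9981c

Relativistic velocity addition: u = (u' + v)/(1 + u'v/c²)
= (0.884 + 0.969)/(1 + 0.884×0.969) = 1.853/1.85660 = 0.9981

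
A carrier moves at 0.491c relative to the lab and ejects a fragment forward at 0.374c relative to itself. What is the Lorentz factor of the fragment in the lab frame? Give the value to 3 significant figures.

u_lab = (0.374 + 0.491)/(1 + 0.374×0.491) = 0.8650/1.18363 = 0.730800
γ = 1/√(1 − 0.730800²) = 1.47

γ ≈ 1.47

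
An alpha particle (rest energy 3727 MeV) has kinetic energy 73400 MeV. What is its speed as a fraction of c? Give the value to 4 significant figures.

γ = 1 + K/(m₀c²) = 1 + 73400/3727 = 20.6941
β = √(1 − 1/γ²) = 0.9988

β ≈ 0.9988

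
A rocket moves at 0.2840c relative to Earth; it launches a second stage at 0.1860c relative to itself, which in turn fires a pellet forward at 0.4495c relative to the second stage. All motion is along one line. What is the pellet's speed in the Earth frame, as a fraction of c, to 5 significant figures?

Compose boost 2: (0.1860 + 0.2840)/(1 + 0.1860×0.2840) = 0.47000/1.052824 = 0.4464184
Compose boost 3: (0.4495 + 0.4464184)/(1 + 0.4495×0.4464184) = 0.8959184/1.200665 = 0.74619

u ≈ 0.74619c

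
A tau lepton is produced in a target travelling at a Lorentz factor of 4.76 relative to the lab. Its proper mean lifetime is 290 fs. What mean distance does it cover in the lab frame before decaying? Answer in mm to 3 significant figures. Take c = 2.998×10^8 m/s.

d ≈ 0.405 mm

β = √(1 − 1/γ²) = √(1 − 1/4.76²) = 0.97768
Dilated lifetime: Δt = γτ₀ = 4.76 × 290 fs = 1380.4 fs
d = vΔt = 0.97768c × 1380.4 fs = 2.9311×10^8 m/s × 1.3804×10^-12 s = 0.405 mm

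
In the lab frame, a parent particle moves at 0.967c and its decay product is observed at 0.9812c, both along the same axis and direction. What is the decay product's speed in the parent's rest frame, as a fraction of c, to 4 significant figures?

Inverse velocity addition: u' = (u − v)/(1 − uv/c²)
= (0.9812 − 0.967)/(1 − 0.9812×0.967) = 0.01420/0.0511796 = 0.2775

u' ≈ 0.2775c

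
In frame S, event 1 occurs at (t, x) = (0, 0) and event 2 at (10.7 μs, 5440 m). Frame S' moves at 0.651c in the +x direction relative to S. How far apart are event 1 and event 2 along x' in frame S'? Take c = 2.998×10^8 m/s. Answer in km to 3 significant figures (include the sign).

Δx' ≈ 4.42 km

γ = 1/√(1 − 0.651²) = 1.3174
Δx' = γ(Δx − vΔt) = 1.3174 × (5440 m − 0.651×(2.998×10^8 m/s)×10.7×10^-6 s)
= 1.3174 × (3351.7 m) = 4.42 km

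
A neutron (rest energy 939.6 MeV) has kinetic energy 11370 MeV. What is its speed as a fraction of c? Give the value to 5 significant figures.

β ≈ 0.99708

γ = 1 + K/(m₀c²) = 1 + 11370/939.6 = 13.10089
β = √(1 − 1/γ²) = 0.99708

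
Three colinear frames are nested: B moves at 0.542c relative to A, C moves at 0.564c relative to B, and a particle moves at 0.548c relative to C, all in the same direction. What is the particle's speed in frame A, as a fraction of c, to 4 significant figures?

u ≈ 0.9528c

Compose boost 2: (0.564 + 0.542)/(1 + 0.564×0.542) = 1.106/1.30569 = 0.847063
Compose boost 3: (0.548 + 0.847063)/(1 + 0.548×0.847063) = 1.39506/1.46419 = 0.9528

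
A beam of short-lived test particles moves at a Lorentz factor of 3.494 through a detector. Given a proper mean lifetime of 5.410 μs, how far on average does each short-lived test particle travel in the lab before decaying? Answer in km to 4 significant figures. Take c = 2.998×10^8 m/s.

β = √(1 − 1/γ²) = √(1 − 1/3.494²) = 0.958168
Dilated lifetime: Δt = γτ₀ = 3.494 × 5.410 μs = 18.9025 μs
d = vΔt = 0.958168c × 18.9025 μs = 2.87259×10^8 m/s × 1.89025×10^-5 s = 5.430 km

d ≈ 5.430 km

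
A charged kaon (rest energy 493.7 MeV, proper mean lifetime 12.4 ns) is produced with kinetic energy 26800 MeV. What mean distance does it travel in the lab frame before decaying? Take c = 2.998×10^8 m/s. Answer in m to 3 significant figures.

γ = 1 + K/(m₀c²) = 1 + 26800/493.7 = 55.284
β = √(1 − 1/γ²) = 0.99984
Dilated lifetime: γτ₀ = 55.284 × 12.4 ns = 685.52 ns
d = βc·γτ₀ = 0.99984 × (2.998×10^8 m/s) × 6.8552×10^-7 s = 205 m

d ≈ 205 m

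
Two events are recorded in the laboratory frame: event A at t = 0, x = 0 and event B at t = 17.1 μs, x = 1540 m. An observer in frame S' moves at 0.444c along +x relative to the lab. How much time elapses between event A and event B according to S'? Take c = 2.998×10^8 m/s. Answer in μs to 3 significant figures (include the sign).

γ = 1/√(1 − 0.444²) = 1.1160
Δt' = γ(Δt − vΔx/c²) = 1.1160 × (17.1 μs − 0.444×1540 m / (2.998×10^8 m/s))
= 1.1160 × (14.819 μs) = 16.5 μs

Δt' ≈ 16.5 μs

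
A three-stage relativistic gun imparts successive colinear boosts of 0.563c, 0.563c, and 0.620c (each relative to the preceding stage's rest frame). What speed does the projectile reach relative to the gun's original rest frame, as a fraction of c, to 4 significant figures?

u ≈ 0.9640c

Compose boost 2: (0.563 + 0.563)/(1 + 0.563×0.563) = 1.126/1.31697 = 0.854994
Compose boost 3: (0.620 + 0.854994)/(1 + 0.620×0.854994) = 1.47499/1.53010 = 0.9640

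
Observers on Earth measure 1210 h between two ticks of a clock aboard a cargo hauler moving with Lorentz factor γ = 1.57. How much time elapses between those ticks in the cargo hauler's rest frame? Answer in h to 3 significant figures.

γ = 1.57 (given)
Proper time: τ₀ = Δt/γ = 1210/1.57 = 771 h

τ₀ ≈ 771 h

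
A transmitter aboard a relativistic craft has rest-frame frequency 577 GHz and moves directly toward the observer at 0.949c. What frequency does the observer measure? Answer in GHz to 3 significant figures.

Relativistic Doppler: f_obs = f_src √((1+β)/(1−β))
= 577 × √(1.9490/0.051000) = 577 × 6.1819 = 3570 GHz

f_obs ≈ 3570 GHz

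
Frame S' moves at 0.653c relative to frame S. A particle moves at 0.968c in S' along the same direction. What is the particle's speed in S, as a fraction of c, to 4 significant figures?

u ≈ 0.9932c

Relativistic velocity addition: u = (u' + v)/(1 + u'v/c²)
= (0.968 + 0.653)/(1 + 0.968×0.653) = 1.621/1.63210 = 0.9932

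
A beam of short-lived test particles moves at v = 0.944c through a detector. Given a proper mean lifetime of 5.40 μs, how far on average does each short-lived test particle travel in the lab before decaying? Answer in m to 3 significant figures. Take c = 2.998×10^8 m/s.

d ≈ 4630 m

γ = 1/√(1 − 0.944²) = 3.0308
Dilated lifetime: Δt = γτ₀ = 3.0308 × 5.40 μs = 16.366 μs
d = vΔt = 0.944c × 16.366 μs = 2.8301×10^8 m/s × 1.6366×10^-5 s = 4630 m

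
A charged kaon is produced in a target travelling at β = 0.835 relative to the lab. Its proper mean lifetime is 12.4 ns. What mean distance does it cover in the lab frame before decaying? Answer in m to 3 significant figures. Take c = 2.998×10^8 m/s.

d ≈ 5.64 m

γ = 1/√(1 − 0.835²) = 1.8174
Dilated lifetime: Δt = γτ₀ = 1.8174 × 12.4 ns = 22.535 ns
d = vΔt = 0.835c × 22.535 ns = 2.5033×10^8 m/s × 2.2535×10^-8 s = 5.64 m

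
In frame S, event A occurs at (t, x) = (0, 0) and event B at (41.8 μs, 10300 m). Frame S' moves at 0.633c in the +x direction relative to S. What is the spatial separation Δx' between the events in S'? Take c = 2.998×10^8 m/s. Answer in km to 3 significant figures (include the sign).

Δx' ≈ 3.06 km

γ = 1/√(1 − 0.633²) = 1.2917
Δx' = γ(Δx − vΔt) = 1.2917 × (10300 m − 0.633×(2.998×10^8 m/s)×41.8×10^-6 s)
= 1.2917 × (2367.5 m) = 3.06 km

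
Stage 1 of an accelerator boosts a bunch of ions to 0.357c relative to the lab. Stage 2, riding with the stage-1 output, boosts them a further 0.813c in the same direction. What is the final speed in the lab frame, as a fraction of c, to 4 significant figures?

Compose boost 2: (0.813 + 0.357)/(1 + 0.813×0.357) = 1.170/1.29024 = 0.9068

u ≈ 0.9068c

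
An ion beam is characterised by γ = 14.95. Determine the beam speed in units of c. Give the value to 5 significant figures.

β ≈ 0.99776

β = √(1 − 1/γ²) = √(1 − 1/14.95²) = √(0.9955258) = 0.99776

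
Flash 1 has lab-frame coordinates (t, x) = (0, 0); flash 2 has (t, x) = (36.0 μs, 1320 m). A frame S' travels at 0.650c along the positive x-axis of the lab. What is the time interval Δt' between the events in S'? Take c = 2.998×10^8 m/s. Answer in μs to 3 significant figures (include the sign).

Δt' ≈ 43.6 μs

γ = 1/√(1 − 0.650²) = 1.3159
Δt' = γ(Δt − vΔx/c²) = 1.3159 × (36.0 μs − 0.650×1320 m / (2.998×10^8 m/s))
= 1.3159 × (33.138 μs) = 43.6 μs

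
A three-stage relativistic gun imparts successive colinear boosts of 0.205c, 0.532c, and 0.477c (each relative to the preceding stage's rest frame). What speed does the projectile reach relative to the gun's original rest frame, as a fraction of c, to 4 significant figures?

Compose boost 2: (0.532 + 0.205)/(1 + 0.532×0.205) = 0.7370/1.10906 = 0.664527
Compose boost 3: (0.477 + 0.664527)/(1 + 0.477×0.664527) = 1.14153/1.31698 = 0.8668

u ≈ 0.8668c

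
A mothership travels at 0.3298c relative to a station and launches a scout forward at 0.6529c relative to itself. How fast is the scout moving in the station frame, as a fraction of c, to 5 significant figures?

Compose boost 2: (0.6529 + 0.3298)/(1 + 0.6529×0.3298) = 0.98270/1.215326 = 0.80859

u ≈ 0.80859c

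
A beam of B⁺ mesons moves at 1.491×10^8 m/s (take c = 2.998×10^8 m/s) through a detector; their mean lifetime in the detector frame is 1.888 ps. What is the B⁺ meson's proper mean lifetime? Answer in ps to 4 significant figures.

τ₀ ≈ 1.638 ps

β = v/c = 1.491×10^8 / 2.998×10^8 = 0.497332
γ = 1/√(1 − 0.497332²) = 1.15266
Proper time: τ₀ = Δt/γ = 1.888/1.15266 = 1.638 ps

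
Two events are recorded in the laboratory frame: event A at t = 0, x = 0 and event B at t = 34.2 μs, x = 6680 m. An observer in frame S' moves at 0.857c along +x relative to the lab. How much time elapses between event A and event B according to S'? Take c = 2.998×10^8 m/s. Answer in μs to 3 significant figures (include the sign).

γ = 1/√(1 − 0.857²) = 1.9406
Δt' = γ(Δt − vΔx/c²) = 1.9406 × (34.2 μs − 0.857×6680 m / (2.998×10^8 m/s))
= 1.9406 × (15.105 μs) = 29.3 μs

Δt' ≈ 29.3 μs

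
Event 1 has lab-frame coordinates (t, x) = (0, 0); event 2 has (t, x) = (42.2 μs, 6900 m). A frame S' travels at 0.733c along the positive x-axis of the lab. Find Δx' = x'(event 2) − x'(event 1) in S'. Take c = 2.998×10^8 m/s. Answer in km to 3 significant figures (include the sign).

Δx' ≈ -3.49 km

γ = 1/√(1 − 0.733²) = 1.4701
Δx' = γ(Δx − vΔt) = 1.4701 × (6900 m − 0.733×(2.998×10^8 m/s)×42.2×10^-6 s)
= 1.4701 × (-2373.6 m) = -3.49 km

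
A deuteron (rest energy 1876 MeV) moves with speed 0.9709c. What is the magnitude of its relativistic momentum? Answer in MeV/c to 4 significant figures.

p ≈ 7606 MeV/c

γ = 1/√(1 − 0.9709²) = 4.17562
p = γβm₀c = 4.17562 × 0.9709 × 1876 MeV/c = 7606 MeV/c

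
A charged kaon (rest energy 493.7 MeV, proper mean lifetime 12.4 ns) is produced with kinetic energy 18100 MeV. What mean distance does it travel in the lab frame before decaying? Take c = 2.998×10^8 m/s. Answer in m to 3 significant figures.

γ = 1 + K/(m₀c²) = 1 + 18100/493.7 = 37.662
β = √(1 − 1/γ²) = 0.99965
Dilated lifetime: γτ₀ = 37.662 × 12.4 ns = 467.01 ns
d = βc·γτ₀ = 0.99965 × (2.998×10^8 m/s) × 4.6701×10^-7 s = 140 m

d ≈ 140 m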